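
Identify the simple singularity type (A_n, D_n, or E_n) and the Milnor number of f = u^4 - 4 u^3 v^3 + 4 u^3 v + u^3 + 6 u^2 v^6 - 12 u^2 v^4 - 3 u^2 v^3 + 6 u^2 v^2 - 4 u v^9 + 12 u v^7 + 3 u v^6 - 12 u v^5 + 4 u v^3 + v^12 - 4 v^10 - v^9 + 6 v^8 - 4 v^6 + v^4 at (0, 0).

Type E_6, Milnor number mu = 6.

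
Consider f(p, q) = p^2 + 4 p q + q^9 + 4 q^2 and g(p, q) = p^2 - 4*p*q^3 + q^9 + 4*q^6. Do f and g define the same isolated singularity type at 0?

Yes.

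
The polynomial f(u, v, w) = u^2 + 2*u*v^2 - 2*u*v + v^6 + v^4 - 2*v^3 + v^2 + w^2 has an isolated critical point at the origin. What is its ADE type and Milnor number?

Type A_5, Milnor number mu = 5.

The Hessian of f at 0 is [[2, -2, 0], [-2, 2, 0], [0, 0, 2]] with rank 2, so corank 1. A Groebner basis of the Jacobian ideal J(f) in C{u,v,w} is {u^3 + 3*u^2 - 5*u*v - 2*u + 2*v, u^2*v + 2*u^2 - 3*u*v - u + v, u + v^2 - v, w}; counting standard monomials gives mu = 5. Corank 1: A-series; mu = 5 gives A_5.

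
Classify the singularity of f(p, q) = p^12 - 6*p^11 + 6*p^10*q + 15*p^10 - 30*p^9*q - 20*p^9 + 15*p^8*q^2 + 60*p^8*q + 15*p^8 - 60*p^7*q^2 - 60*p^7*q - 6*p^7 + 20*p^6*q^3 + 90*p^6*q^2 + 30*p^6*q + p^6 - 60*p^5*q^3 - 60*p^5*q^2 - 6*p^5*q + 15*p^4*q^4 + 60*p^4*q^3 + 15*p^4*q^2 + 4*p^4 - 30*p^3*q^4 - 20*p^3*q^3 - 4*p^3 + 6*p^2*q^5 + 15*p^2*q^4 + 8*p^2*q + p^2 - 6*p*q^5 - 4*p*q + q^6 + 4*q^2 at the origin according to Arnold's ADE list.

The Hessian of f at 0 has rank 1. Corank 1: A-series; mu = 5 gives A_5.

A_{5}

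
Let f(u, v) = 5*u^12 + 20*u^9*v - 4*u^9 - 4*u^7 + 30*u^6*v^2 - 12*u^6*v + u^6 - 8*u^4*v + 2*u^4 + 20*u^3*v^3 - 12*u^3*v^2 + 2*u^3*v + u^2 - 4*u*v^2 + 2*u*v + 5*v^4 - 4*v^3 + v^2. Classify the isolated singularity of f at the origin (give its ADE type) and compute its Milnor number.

Type A_3, Milnor number mu = 3.

The Hessian of f at 0 is [[2, 2], [2, 2]] with rank 1, so corank 1. A Groebner basis of the Jacobian ideal J(f) in C{u,v} is {u^2 - u/2 - v/2, u*v + u/2 + v/2, -u/2 + v^2 - v/2}; counting standard monomials gives mu = 3. Corank 1: A-series; mu = 3 gives A_3.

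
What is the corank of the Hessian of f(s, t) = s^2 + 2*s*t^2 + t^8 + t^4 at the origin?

1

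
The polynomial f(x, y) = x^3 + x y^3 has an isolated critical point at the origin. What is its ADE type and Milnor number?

Type E_{7}, Milnor number mu = 7.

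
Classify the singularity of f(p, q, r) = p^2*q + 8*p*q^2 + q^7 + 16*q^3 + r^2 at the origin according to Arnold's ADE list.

D8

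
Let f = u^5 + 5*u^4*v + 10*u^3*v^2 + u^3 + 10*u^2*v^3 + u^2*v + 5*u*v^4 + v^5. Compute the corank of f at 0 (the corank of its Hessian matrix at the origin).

2

The Hessian at 0 is [[0, 0], [0, 0]] of rank 0; hence corank 2.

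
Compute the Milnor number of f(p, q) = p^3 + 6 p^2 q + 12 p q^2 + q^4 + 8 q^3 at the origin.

The Hessian of f at 0 has rank 0. Corank 2; j^3 = (p + 2*q)^3 is a perfect cube, so E-series; the 4-jet and mu = 6 give E_6.

6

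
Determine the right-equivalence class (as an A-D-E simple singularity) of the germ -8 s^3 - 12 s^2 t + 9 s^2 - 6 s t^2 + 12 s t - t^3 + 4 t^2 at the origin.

A_{2}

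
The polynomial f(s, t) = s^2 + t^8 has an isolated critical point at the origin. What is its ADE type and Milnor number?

The Hessian of f at 0 has rank 1. Corank 1: A-series; mu = 7 gives A_7.

Type A7, Milnor number mu = 7.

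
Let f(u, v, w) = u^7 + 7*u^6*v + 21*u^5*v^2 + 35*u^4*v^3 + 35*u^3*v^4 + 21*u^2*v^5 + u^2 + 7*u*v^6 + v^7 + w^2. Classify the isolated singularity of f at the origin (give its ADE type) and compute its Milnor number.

Type A_{6}, Milnor number mu = 6.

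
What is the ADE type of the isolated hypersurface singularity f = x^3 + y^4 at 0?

E_6

The Hessian of f at 0 has rank 0. Corank 2; j^3 = x^3 is a perfect cube, so E-series; the 4-jet and mu = 6 give E_6.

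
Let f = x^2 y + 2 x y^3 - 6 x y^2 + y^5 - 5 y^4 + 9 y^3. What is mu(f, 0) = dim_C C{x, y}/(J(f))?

The Hessian of f at 0 is [[0, 0], [0, 0]] with rank 0, so corank 2. A Groebner basis of the Jacobian ideal J(f) in C{x,y} is {x*y^2 + 3*x*y - 9*y^2, x*y + y^3 - 3*y^2, x^2 - 10*x*y + 21*y^2}; counting standard monomials gives mu = 5. Corank 2; j^3 = y*(x - 3*y)^2 has shape L^2 M (L != M), so D-series; mu = 5 gives D_5.

5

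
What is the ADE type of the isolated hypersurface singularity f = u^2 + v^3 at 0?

A_2

The Hessian of f at 0 is [[2, 0], [0, 0]] with rank 1, so corank 1. A Groebner basis of the Jacobian ideal J(f) in C{u,v} is {v^2, u}; counting standard monomials gives mu = 2. Corank 1: A-series; mu = 2 gives A_2.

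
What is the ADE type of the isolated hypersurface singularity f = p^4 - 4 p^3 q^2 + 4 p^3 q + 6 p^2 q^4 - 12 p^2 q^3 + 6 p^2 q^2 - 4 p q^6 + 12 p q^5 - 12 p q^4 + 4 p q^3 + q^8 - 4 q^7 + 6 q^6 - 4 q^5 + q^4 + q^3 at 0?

E6

The Hessian of f at 0 is [[0, 0], [0, 0]] with rank 0, so corank 2. A Groebner basis of the Jacobian ideal J(f) in C{p,q} is {p^3 + 3*p^2*q, q^2}; counting standard monomials gives mu = 6. Corank 2; j^3 = q^3 is a perfect cube, so E-series; the 4-jet and mu = 6 give E_6.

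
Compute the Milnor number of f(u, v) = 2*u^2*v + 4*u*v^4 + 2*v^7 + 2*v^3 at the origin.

4

The Hessian of f at 0 has rank 0. Corank 2; j^3 = 2*v*(u^2 + v^2) splits into three distinct lines over C (the quadratic factor has nonzero discriminant), so D_4.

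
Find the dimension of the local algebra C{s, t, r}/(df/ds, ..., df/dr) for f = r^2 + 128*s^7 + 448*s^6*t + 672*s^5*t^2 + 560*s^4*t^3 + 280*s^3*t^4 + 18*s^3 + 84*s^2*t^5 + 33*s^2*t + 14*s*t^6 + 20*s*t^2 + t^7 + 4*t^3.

8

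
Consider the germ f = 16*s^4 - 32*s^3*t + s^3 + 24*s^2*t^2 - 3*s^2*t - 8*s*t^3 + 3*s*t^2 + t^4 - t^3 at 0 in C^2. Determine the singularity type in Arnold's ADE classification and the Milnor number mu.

Type E_6, Milnor number mu = 6.

The Hessian of f at 0 is [[0, 0], [0, 0]] with rank 0, so corank 2. A Groebner basis of the Jacobian ideal J(f) in C{s,t} is {t^4, s*t^2 - 5*t^3/6, s^2 - 2*s*t + t^2}; counting standard monomials gives mu = 6. Corank 2; j^3 = (s - t)^3 is a perfect cube, so E-series; the 4-jet and mu = 6 give E_6.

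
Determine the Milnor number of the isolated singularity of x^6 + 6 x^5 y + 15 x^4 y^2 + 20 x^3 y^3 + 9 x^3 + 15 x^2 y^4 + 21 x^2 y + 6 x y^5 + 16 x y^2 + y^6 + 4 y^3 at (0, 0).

The Hessian of f at 0 is [[0, 0], [0, 0]] with rank 0, so corank 2. A Groebner basis of the Jacobian ideal J(f) in C{x,y} is {-243*x*y/2 + y^5 - 81*y^2, x*y^2 + 2*y^3/3, x^2 + 5*x*y/3 + 2*y^2/3}; counting standard monomials gives mu = 7. Corank 2; j^3 = (x + y)*(3*x + 2*y)^2 has shape L^2 M (L != M), so D-series; mu = 7 gives D_7.

7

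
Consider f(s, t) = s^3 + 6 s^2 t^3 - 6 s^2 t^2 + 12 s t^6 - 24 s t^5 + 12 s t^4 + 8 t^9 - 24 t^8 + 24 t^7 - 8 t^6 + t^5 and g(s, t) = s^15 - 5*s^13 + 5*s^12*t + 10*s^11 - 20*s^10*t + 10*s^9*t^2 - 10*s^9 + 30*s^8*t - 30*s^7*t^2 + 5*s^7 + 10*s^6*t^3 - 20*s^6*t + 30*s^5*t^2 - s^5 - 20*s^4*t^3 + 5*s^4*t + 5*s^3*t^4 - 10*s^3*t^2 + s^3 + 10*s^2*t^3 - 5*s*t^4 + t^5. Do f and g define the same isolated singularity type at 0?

Yes.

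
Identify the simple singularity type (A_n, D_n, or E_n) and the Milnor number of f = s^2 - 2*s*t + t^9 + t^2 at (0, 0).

Type A_8, Milnor number mu = 8.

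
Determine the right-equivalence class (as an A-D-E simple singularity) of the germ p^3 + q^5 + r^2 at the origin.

E_{8}

The Hessian of f at 0 has rank 1. Corank 2; j^3 = p^3 is a perfect cube, so E-series; the 5-jet and mu = 8 give E_8.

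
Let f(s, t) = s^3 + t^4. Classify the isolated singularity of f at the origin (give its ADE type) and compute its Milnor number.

Type E_6, Milnor number mu = 6.

The Hessian of f at 0 is [[0, 0], [0, 0]] with rank 0, so corank 2. A Groebner basis of the Jacobian ideal J(f) in C{s,t} is {t^3, s^2}; counting standard monomials gives mu = 6. Corank 2; j^3 = s^3 is a perfect cube, so E-series; the 4-jet and mu = 6 give E_6.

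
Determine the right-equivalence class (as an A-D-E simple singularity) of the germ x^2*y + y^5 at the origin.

The Hessian of f at 0 is [[0, 0], [0, 0]] with rank 0, so corank 2. A Groebner basis of the Jacobian ideal J(f) in C{x,y} is {x^2/5 + y^4, x^3, x*y}; counting standard monomials gives mu = 6. Corank 2; j^3 = x^2*y has shape L^2 M (L != M), so D-series; mu = 6 gives D_6.

D6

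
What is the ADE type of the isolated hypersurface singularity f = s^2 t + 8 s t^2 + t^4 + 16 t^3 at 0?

The Hessian of f at 0 is [[0, 0], [0, 0]] with rank 0, so corank 2. A Groebner basis of the Jacobian ideal J(f) in C{s,t} is {s^3 - 16*s^2 + 256*t^2, s^2/4 + t^3 - 4*t^2, s*t + 4*t^2}; counting standard monomials gives mu = 5. Corank 2; j^3 = t*(s + 4*t)^2 has shape L^2 M (L != M), so D-series; mu = 5 gives D_5.

D_{5}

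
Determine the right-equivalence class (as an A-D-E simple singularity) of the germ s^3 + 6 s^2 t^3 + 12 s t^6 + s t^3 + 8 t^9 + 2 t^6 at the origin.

E7

The Hessian of f at 0 has rank 0. Corank 2; j^3 = s^3 is a perfect cube, so E-series; the 4-jet and mu = 7 give E_7.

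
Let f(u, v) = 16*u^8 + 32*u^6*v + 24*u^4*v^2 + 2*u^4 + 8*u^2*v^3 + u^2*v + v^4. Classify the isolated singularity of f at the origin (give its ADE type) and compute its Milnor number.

Type D5, Milnor number mu = 5.

The Hessian of f at 0 has rank 0. Corank 2; j^3 = u^2*v has shape L^2 M (L != M), so D-series; mu = 5 gives D_5.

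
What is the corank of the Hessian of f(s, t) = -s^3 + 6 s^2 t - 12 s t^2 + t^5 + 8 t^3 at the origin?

Hessian at 0 has rank 0.

2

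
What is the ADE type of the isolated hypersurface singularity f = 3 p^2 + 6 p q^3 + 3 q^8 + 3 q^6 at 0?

The Hessian of f at 0 has rank 1. Corank 1: A-series; mu = 7 gives A_7.

A_{7}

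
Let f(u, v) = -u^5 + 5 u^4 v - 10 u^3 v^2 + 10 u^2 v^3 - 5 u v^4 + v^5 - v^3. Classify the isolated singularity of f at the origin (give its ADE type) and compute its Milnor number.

The Hessian of f at 0 is [[0, 0], [0, 0]] with rank 0, so corank 2. A Groebner basis of the Jacobian ideal J(f) in C{u,v} is {u^4 - 4*u^3*v, v^2}; counting standard monomials gives mu = 8. Corank 2; j^3 = -v^3 is a perfect cube, so E-series; the 5-jet and mu = 8 give E_8.

Type E_8, Milnor number mu = 8.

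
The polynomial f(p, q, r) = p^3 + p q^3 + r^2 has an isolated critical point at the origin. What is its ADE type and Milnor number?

Type E7, Milnor number mu = 7.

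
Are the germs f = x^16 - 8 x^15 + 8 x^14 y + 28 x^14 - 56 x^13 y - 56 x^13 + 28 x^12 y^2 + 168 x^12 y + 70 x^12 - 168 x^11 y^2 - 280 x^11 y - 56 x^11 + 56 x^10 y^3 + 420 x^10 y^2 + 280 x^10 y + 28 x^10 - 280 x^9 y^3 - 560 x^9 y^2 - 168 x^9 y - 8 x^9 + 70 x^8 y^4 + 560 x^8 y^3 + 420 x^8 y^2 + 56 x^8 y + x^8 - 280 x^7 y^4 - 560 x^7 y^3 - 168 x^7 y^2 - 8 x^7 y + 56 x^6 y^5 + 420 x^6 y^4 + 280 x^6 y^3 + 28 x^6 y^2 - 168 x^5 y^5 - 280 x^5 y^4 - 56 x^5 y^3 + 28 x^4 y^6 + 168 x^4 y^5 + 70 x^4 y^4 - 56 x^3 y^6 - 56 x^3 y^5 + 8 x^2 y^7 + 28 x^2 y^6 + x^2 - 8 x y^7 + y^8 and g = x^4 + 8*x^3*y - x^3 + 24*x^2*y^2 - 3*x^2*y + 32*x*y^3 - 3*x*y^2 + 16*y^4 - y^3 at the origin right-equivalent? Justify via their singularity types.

No.

The Hessian of f at 0 has rank 1. Corank 1: A-series; mu = 7 gives A_7. The Hessian of g at 0 has rank 0. Corank 2; j^3 = -(x + y)^3 is a perfect cube, so E-series; the 4-jet and mu = 6 give E_6. f is A_7 but g is E_6, hence not right-equivalent.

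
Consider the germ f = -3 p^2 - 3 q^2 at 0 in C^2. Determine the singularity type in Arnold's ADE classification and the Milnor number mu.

The Hessian of f at 0 has rank 2. Corank 0: nondegenerate Morse point, so A_1.

Type A1, Milnor number mu = 1.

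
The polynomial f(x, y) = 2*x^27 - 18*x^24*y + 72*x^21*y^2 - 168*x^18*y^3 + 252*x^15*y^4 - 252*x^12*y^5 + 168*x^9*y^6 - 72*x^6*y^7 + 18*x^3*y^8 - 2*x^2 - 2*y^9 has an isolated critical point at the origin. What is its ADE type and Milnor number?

Type A_8, Milnor number mu = 8.

The Hessian of f at 0 is [[-4, 0], [0, 0]] with rank 1, so corank 1. A Groebner basis of the Jacobian ideal J(f) in C{x,y} is {y^8, x}; counting standard monomials gives mu = 8. Corank 1: A-series; mu = 8 gives A_8.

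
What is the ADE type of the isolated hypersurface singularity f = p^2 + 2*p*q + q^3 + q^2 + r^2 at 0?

A_{2}

The Hessian of f at 0 is [[2, 2, 0], [2, 2, 0], [0, 0, 2]] with rank 2, so corank 1. A Groebner basis of the Jacobian ideal J(f) in C{p,q,r} is {q^2, p + q, r}; counting standard monomials gives mu = 2. Corank 1: A-series; mu = 2 gives A_2.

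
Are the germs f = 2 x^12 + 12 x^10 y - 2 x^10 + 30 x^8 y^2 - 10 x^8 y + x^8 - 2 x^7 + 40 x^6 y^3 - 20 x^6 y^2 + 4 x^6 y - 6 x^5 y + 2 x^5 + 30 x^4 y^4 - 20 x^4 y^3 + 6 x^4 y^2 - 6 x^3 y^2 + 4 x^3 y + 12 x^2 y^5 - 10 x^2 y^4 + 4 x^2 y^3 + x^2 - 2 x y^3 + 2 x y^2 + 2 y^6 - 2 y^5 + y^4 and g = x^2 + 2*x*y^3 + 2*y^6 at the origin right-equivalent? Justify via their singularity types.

Yes.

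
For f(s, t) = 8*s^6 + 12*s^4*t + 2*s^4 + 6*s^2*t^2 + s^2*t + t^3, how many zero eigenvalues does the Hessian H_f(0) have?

2

The Hessian at 0 is [[0, 0], [0, 0]] of rank 0; hence corank 2.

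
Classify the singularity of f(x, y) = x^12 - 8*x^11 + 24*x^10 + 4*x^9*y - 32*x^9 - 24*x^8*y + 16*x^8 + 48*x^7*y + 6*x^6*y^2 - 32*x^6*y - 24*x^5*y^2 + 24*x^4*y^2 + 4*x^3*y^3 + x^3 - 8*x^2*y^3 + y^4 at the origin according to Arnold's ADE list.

The Hessian of f at 0 is [[0, 0], [0, 0]] with rank 0, so corank 2. A Groebner basis of the Jacobian ideal J(f) in C{x,y} is {y^3, x^2}; counting standard monomials gives mu = 6. Corank 2; j^3 = x^3 is a perfect cube, so E-series; the 4-jet and mu = 6 give E_6.

E_{6}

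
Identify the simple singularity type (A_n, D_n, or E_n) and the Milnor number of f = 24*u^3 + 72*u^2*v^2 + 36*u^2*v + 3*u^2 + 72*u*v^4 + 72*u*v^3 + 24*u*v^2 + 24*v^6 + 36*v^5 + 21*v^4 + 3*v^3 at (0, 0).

Type A_{2}, Milnor number mu = 2.

The Hessian of f at 0 is [[6, 0], [0, 0]] with rank 1, so corank 1. A Groebner basis of the Jacobian ideal J(f) in C{u,v} is {v^2, u}; counting standard monomials gives mu = 2. Corank 1: A-series; mu = 2 gives A_2.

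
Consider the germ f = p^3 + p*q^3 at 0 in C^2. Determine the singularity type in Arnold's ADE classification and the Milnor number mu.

The Hessian of f at 0 is [[0, 0], [0, 0]] with rank 0, so corank 2. A Groebner basis of the Jacobian ideal J(f) in C{p,q} is {p^3, p*q^2, 3*p^2 + q^3}; counting standard monomials gives mu = 7. Corank 2; j^3 = p^3 is a perfect cube, so E-series; the 4-jet and mu = 7 give E_7.

Type E_7, Milnor number mu = 7.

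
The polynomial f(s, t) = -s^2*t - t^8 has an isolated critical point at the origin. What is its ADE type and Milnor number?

Type D_{9}, Milnor number mu = 9.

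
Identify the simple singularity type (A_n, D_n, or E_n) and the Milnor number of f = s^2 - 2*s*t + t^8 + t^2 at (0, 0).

The Hessian of f at 0 has rank 1. Corank 1: A-series; mu = 7 gives A_7.

Type A_7, Milnor number mu = 7.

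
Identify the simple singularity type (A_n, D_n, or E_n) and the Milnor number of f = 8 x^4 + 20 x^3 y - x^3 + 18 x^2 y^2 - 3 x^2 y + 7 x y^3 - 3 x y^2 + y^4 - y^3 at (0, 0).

Type E_7, Milnor number mu = 7.

The Hessian of f at 0 has rank 0. Corank 2; j^3 = -(x + y)^3 is a perfect cube, so E-series; the 4-jet and mu = 7 give E_7.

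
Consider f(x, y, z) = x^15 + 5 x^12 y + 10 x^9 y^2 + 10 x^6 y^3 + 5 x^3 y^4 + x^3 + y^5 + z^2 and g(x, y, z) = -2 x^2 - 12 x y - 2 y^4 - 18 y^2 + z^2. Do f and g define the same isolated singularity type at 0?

The Hessian of f at 0 has rank 1. Corank 2; j^3 = x^3 is a perfect cube, so E-series; the 5-jet and mu = 8 give E_8. The Hessian of g at 0 has rank 2. Corank 1: A-series; mu = 3 gives A_3. f is E_8 but g is A_3, hence not right-equivalent.

No.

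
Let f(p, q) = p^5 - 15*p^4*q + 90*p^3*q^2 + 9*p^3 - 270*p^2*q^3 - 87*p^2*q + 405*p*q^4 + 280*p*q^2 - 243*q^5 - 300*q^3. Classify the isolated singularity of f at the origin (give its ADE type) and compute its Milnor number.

Type D_{6}, Milnor number mu = 6.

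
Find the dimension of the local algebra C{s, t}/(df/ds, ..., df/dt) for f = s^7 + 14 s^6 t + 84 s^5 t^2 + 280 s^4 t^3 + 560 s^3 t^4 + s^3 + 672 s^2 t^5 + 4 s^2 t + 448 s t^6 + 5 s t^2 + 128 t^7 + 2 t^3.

The Hessian of f at 0 has rank 0. Corank 2; j^3 = (s + t)^2*(s + 2*t) has shape L^2 M (L != M), so D-series; mu = 8 gives D_8.

8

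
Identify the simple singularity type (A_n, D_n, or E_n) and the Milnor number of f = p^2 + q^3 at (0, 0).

Type A_{2}, Milnor number mu = 2.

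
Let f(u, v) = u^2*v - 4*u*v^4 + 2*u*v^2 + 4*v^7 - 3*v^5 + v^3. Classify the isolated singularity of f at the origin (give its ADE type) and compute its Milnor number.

The Hessian of f at 0 is [[0, 0], [0, 0]] with rank 0, so corank 2. A Groebner basis of the Jacobian ideal J(f) in C{u,v} is {-u*v/2 + v^4 - v^2/2, u*v^2 + v^3, u^2 + 9*u*v/2 + 7*v^2/2}; counting standard monomials gives mu = 6. Corank 2; j^3 = v*(u + v)^2 has shape L^2 M (L != M), so D-series; mu = 6 gives D_6.

Type D_{6}, Milnor number mu = 6.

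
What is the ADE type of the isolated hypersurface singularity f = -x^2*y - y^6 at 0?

D7

The Hessian of f at 0 has rank 0. Corank 2; j^3 = -x^2*y has shape L^2 M (L != M), so D-series; mu = 7 gives D_7.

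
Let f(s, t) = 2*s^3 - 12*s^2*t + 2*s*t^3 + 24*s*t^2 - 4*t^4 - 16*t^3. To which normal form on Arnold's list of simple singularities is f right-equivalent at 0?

E_{7}

The Hessian of f at 0 has rank 0. Corank 2; j^3 = 2*(s - 2*t)^3 is a perfect cube, so E-series; the 4-jet and mu = 7 give E_7.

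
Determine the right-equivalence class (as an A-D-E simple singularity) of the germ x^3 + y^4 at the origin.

E6

The Hessian of f at 0 has rank 0. Corank 2; j^3 = x^3 is a perfect cube, so E-series; the 4-jet and mu = 6 give E_6.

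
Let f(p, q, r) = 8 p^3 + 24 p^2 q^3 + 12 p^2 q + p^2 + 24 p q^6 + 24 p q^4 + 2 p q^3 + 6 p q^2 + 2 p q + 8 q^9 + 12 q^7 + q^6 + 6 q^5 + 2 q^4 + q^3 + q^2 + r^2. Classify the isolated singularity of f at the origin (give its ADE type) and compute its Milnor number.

Type A2, Milnor number mu = 2.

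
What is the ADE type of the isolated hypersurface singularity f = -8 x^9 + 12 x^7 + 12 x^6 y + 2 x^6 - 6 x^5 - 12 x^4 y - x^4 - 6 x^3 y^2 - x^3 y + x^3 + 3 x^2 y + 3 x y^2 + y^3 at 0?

E_7

The Hessian of f at 0 has rank 0. Corank 2; j^3 = (x + y)^3 is a perfect cube, so E-series; the 4-jet and mu = 7 give E_7.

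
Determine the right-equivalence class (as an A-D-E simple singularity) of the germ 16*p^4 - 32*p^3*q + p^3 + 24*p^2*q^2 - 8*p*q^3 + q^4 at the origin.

E_{6}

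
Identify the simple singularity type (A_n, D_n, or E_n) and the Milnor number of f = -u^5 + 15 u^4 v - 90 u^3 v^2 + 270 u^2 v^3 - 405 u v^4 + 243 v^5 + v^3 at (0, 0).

The Hessian of f at 0 is [[0, 0], [0, 0]] with rank 0, so corank 2. A Groebner basis of the Jacobian ideal J(f) in C{u,v} is {u^4 - 12*u^3*v, v^2}; counting standard monomials gives mu = 8. Corank 2; j^3 = v^3 is a perfect cube, so E-series; the 5-jet and mu = 8 give E_8.

Type E_{8}, Milnor number mu = 8.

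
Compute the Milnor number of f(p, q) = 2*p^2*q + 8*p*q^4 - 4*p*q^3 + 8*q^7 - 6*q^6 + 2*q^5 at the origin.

7

The Hessian of f at 0 is [[0, 0], [0, 0]] with rank 0, so corank 2. A Groebner basis of the Jacobian ideal J(f) in C{p,q} is {p*q/2 + q^4 - q^3/2, p^3, p^2*q + p^2/10 + p*q/20 - q^3/20, -p^2/5 + p*q^2 + 2*p*q/5 - 2*q^3/5}; counting standard monomials gives mu = 7. Corank 2; j^3 = 2*p^2*q has shape L^2 M (L != M), so D-series; mu = 7 gives D_7.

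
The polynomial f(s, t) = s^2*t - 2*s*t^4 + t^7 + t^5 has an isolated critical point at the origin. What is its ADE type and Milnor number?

Type D_6, Milnor number mu = 6.

The Hessian of f at 0 is [[0, 0], [0, 0]] with rank 0, so corank 2. A Groebner basis of the Jacobian ideal J(f) in C{s,t} is {-s*t + t^4, s*t^2, s^2 + 5*s*t}; counting standard monomials gives mu = 6. Corank 2; j^3 = s^2*t has shape L^2 M (L != M), so D-series; mu = 6 gives D_6.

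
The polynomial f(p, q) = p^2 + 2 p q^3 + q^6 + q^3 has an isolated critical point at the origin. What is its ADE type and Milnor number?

The Hessian of f at 0 is [[2, 0], [0, 0]] with rank 1, so corank 1. A Groebner basis of the Jacobian ideal J(f) in C{p,q} is {q^2, p}; counting standard monomials gives mu = 2. Corank 1: A-series; mu = 2 gives A_2.

Type A2, Milnor number mu = 2.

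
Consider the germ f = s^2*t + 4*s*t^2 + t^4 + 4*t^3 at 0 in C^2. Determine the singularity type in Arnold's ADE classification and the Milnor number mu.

The Hessian of f at 0 has rank 0. Corank 2; j^3 = t*(s + 2*t)^2 has shape L^2 M (L != M), so D-series; mu = 5 gives D_5.

Type D_{5}, Milnor number mu = 5.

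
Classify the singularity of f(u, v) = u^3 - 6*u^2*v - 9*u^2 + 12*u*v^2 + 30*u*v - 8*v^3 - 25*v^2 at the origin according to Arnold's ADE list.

A2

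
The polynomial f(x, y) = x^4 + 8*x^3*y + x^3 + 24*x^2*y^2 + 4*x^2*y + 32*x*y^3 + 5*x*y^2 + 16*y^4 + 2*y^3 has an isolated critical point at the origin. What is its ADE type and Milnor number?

The Hessian of f at 0 is [[0, 0], [0, 0]] with rank 0, so corank 2. A Groebner basis of the Jacobian ideal J(f) in C{x,y} is {x*y^2 + x*y/4 + y^2/4, -x*y/4 + y^3 - y^2/4, x^2 + 3*x*y + 2*y^2}; counting standard monomials gives mu = 5. Corank 2; j^3 = (x + y)^2*(x + 2*y) has shape L^2 M (L != M), so D-series; mu = 5 gives D_5.

Type D5, Milnor number mu = 5.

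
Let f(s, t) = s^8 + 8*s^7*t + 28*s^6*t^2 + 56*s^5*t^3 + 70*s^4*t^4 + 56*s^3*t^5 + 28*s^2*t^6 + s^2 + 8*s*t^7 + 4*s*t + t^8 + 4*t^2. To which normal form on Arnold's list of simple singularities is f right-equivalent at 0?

A7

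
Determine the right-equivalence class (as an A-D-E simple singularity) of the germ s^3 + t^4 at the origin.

E6

The Hessian of f at 0 has rank 0. Corank 2; j^3 = s^3 is a perfect cube, so E-series; the 4-jet and mu = 6 give E_6.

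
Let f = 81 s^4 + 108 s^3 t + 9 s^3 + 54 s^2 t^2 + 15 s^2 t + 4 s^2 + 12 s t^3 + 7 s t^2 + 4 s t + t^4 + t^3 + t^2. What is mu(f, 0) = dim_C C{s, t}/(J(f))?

2

The Hessian of f at 0 is [[8, 4], [4, 2]] with rank 1, so corank 1. A Groebner basis of the Jacobian ideal J(f) in C{s,t} is {t^2, s + t/2}; counting standard monomials gives mu = 2. Corank 1: A-series; mu = 2 gives A_2.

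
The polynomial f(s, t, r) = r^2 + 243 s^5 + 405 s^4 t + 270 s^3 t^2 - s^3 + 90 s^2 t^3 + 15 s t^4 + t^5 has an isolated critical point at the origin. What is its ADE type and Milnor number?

Type E_{8}, Milnor number mu = 8.

The Hessian of f at 0 has rank 1. Corank 2; j^3 = -s^3 is a perfect cube, so E-series; the 5-jet and mu = 8 give E_8.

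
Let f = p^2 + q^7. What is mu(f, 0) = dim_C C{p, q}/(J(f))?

The Hessian of f at 0 has rank 1. Corank 1: A-series; mu = 6 gives A_6.

6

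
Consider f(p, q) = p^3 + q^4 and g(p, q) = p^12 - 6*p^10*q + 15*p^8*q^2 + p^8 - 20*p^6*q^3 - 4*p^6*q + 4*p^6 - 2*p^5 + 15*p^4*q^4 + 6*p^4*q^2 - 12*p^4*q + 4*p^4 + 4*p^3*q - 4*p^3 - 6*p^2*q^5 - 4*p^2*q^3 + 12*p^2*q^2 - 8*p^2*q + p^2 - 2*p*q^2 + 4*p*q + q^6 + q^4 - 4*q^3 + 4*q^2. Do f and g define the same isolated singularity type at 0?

No.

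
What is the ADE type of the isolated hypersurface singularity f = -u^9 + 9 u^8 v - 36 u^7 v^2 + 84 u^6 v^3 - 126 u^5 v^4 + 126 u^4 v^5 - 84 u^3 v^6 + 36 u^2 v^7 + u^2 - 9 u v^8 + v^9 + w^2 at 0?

The Hessian of f at 0 is [[2, 0, 0], [0, 0, 0], [0, 0, 2]] with rank 2, so corank 1. A Groebner basis of the Jacobian ideal J(f) in C{u,v,w} is {v^8, u, w}; counting standard monomials gives mu = 8. Corank 1: A-series; mu = 8 gives A_8.

A_8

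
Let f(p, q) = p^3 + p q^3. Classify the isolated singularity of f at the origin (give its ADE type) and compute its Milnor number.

Type E7, Milnor number mu = 7.

The Hessian of f at 0 has rank 0. Corank 2; j^3 = p^3 is a perfect cube, so E-series; the 4-jet and mu = 7 give E_7.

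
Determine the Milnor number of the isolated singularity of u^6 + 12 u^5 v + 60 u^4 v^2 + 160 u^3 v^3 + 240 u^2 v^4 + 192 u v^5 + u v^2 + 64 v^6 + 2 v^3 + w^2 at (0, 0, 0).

7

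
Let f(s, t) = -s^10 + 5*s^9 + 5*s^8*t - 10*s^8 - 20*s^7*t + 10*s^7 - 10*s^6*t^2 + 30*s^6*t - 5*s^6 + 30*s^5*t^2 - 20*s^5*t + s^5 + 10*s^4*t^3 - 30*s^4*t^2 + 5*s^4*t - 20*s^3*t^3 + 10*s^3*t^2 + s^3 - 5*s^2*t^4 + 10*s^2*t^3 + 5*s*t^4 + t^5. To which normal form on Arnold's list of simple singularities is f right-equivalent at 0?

The Hessian of f at 0 has rank 0. Corank 2; j^3 = s^3 is a perfect cube, so E-series; the 5-jet and mu = 8 give E_8.

E_8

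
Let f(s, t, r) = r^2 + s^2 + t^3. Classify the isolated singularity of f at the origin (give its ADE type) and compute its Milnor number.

Type A_2, Milnor number mu = 2.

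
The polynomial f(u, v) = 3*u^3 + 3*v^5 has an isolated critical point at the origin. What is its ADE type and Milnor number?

Type E_{8}, Milnor number mu = 8.

The Hessian of f at 0 has rank 0. Corank 2; j^3 = 3*u^3 is a perfect cube, so E-series; the 5-jet and mu = 8 give E_8.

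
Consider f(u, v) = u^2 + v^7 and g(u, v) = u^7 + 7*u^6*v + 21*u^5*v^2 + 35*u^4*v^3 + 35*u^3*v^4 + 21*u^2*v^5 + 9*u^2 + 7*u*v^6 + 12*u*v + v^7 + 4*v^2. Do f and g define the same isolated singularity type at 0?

The Hessian of f at 0 is [[2, 0], [0, 0]] with rank 1, so corank 1. A Groebner basis of the Jacobian ideal J(f) in C{u,v} is {v^6, u}; counting standard monomials gives mu = 6. Corank 1: A-series; mu = 6 gives A_6. The Hessian of g at 0 is [[18, 12], [12, 8]] with rank 1, so corank 1. A Groebner basis of the Jacobian ideal J(g) in C{u,v} is {v^6, u + 2*v/3}; counting standard monomials gives mu = 6. Corank 1: A-series; mu = 6 gives A_6. Both have type A_6, hence right-equivalent.

Yes.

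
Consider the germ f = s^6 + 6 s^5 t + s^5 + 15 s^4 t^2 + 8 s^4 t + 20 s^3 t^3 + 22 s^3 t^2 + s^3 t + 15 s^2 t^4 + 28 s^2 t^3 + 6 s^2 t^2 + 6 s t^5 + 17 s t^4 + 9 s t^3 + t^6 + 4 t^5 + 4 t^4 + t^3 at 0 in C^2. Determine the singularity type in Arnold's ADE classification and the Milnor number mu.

The Hessian of f at 0 has rank 0. Corank 2; j^3 = t^3 is a perfect cube, so E-series; the 4-jet and mu = 7 give E_7.

Type E_7, Milnor number mu = 7.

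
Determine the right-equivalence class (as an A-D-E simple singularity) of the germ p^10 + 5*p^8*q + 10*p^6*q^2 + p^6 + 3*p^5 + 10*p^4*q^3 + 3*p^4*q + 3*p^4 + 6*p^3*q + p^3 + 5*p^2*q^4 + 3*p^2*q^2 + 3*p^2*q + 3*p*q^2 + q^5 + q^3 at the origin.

E_8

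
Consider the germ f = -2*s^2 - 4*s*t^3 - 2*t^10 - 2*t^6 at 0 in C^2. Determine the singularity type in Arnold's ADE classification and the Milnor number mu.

The Hessian of f at 0 is [[-4, 0], [0, 0]] with rank 1, so corank 1. A Groebner basis of the Jacobian ideal J(f) in C{s,t} is {s^3, s + t^3}; counting standard monomials gives mu = 9. Corank 1: A-series; mu = 9 gives A_9.

Type A_9, Milnor number mu = 9.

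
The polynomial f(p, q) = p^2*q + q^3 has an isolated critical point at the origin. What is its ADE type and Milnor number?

Type D_{4}, Milnor number mu = 4.

The Hessian of f at 0 has rank 0. Corank 2; j^3 = q*(p^2 + q^2) splits into three distinct lines over C (the quadratic factor has nonzero discriminant), so D_4.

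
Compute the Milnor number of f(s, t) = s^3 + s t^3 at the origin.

The Hessian of f at 0 has rank 0. Corank 2; j^3 = s^3 is a perfect cube, so E-series; the 4-jet and mu = 7 give E_7.

7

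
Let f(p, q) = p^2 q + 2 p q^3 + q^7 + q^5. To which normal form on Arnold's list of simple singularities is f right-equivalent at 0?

The Hessian of f at 0 has rank 0. Corank 2; j^3 = p^2*q has shape L^2 M (L != M), so D-series; mu = 8 gives D_8.

D8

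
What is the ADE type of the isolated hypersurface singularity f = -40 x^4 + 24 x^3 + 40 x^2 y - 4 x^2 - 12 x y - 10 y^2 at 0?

The Hessian of f at 0 has rank 2. Corank 0: nondegenerate Morse point, so A_1.

A1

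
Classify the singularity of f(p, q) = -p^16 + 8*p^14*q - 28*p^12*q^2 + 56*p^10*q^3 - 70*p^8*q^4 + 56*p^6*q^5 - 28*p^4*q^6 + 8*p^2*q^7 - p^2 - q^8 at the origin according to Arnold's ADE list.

The Hessian of f at 0 is [[-2, 0], [0, 0]] with rank 1, so corank 1. A Groebner basis of the Jacobian ideal J(f) in C{p,q} is {q^7, p}; counting standard monomials gives mu = 7. Corank 1: A-series; mu = 7 gives A_7.

A7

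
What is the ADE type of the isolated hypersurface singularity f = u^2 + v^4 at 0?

The Hessian of f at 0 is [[2, 0], [0, 0]] with rank 1, so corank 1. A Groebner basis of the Jacobian ideal J(f) in C{u,v} is {v^3, u}; counting standard monomials gives mu = 3. Corank 1: A-series; mu = 3 gives A_3.

A_{3}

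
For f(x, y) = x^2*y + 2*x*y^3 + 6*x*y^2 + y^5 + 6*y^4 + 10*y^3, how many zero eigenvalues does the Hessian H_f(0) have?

Hessian at 0 has rank 0.

2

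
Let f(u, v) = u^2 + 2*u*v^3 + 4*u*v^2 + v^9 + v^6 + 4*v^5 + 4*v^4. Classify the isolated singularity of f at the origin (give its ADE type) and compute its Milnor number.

Type A8, Milnor number mu = 8.

The Hessian of f at 0 is [[2, 0], [0, 0]] with rank 1, so corank 1. A Groebner basis of the Jacobian ideal J(f) in C{u,v} is {u^2*v^2 - 4*u^2*v + 12*u^2 + 32*u*v^2 - 16*u*v + 32*u + 64*v^2, u^3 + 12*u^2*v - 40*u^2 - 112*u*v^2 + 64*u*v - 128*u - 256*v^2, u + v^3 + 2*v^2}; counting standard monomials gives mu = 8. Corank 1: A-series; mu = 8 gives A_8.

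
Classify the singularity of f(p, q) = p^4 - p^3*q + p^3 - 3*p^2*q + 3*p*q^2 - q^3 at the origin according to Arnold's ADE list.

E_7

The Hessian of f at 0 has rank 0. Corank 2; j^3 = (p - q)^3 is a perfect cube, so E-series; the 4-jet and mu = 7 give E_7.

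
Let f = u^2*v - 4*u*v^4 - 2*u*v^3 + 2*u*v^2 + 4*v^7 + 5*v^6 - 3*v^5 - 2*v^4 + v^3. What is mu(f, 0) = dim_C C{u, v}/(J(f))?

7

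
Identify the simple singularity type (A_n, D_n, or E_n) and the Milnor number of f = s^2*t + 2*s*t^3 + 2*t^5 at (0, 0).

Type D_{6}, Milnor number mu = 6.

The Hessian of f at 0 has rank 0. Corank 2; j^3 = s^2*t has shape L^2 M (L != M), so D-series; mu = 6 gives D_6.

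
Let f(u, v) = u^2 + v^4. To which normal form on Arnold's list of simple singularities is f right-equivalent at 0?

The Hessian of f at 0 has rank 1. Corank 1: A-series; mu = 3 gives A_3.

A_{3}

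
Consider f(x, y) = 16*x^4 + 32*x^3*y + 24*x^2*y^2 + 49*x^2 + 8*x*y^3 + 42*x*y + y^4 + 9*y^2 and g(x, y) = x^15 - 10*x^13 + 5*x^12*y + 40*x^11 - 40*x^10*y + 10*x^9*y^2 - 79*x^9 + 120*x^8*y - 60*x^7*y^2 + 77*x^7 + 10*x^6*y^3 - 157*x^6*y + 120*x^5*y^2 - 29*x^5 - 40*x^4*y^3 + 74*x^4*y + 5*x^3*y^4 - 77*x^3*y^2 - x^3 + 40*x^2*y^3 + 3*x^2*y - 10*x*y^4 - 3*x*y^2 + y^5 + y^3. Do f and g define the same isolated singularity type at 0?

The Hessian of f at 0 has rank 1. Corank 1: A-series; mu = 3 gives A_3. The Hessian of g at 0 has rank 0. Corank 2; j^3 = -(x - y)^3 is a perfect cube, so E-series; the 5-jet and mu = 8 give E_8. f is A_3 but g is E_8, hence not right-equivalent.

No.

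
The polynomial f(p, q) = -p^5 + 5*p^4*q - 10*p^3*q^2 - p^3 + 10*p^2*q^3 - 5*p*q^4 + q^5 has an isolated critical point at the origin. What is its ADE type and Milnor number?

The Hessian of f at 0 has rank 0. Corank 2; j^3 = -p^3 is a perfect cube, so E-series; the 5-jet and mu = 8 give E_8.

Type E_8, Milnor number mu = 8.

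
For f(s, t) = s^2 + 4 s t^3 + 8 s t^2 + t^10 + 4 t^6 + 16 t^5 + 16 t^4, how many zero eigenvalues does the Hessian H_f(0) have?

1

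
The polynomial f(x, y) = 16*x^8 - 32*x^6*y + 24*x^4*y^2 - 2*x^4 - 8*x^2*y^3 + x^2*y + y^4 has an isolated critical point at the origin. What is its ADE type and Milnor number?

The Hessian of f at 0 is [[0, 0], [0, 0]] with rank 0, so corank 2. A Groebner basis of the Jacobian ideal J(f) in C{x,y} is {x^3, x^2/4 + y^3, x*y}; counting standard monomials gives mu = 5. Corank 2; j^3 = x^2*y has shape L^2 M (L != M), so D-series; mu = 5 gives D_5.

Type D5, Milnor number mu = 5.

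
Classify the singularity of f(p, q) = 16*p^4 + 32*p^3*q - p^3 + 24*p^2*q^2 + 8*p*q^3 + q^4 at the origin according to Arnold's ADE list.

The Hessian of f at 0 is [[0, 0], [0, 0]] with rank 0, so corank 2. A Groebner basis of the Jacobian ideal J(f) in C{p,q} is {q^4, p*q^2 + q^3/6, p^2}; counting standard monomials gives mu = 6. Corank 2; j^3 = -p^3 is a perfect cube, so E-series; the 4-jet and mu = 6 give E_6.

E_6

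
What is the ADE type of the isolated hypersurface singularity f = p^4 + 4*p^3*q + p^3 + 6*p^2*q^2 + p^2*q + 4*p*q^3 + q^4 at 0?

The Hessian of f at 0 has rank 0. Corank 2; j^3 = p^2*(p + q) has shape L^2 M (L != M), so D-series; mu = 5 gives D_5.

D_{5}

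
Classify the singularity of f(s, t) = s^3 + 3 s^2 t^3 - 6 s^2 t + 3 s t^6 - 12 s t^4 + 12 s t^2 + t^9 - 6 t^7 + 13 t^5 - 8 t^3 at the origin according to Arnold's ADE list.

The Hessian of f at 0 is [[0, 0], [0, 0]] with rank 0, so corank 2. A Groebner basis of the Jacobian ideal J(f) in C{s,t} is {s^2/2 + s*t^3 - 2*s*t + 2*t^2, t^4, s^3 - 12*s*t^2 + 16*t^3, s^2*t - 4*s*t^2 + 4*t^3}; counting standard monomials gives mu = 8. Corank 2; j^3 = (s - 2*t)^3 is a perfect cube, so E-series; the 5-jet and mu = 8 give E_8.

E_8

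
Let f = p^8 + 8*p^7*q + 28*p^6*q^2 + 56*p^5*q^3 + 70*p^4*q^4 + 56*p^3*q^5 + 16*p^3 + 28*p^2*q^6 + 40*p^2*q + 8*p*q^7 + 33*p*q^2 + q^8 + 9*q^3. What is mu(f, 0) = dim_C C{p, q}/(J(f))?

9

The Hessian of f at 0 is [[0, 0], [0, 0]] with rank 0, so corank 2. A Groebner basis of the Jacobian ideal J(f) in C{p,q} is {-8192*p*q + q^7 - 6144*q^2, p*q^2 + 3*q^3/4, p^2 + 7*p*q/4 + 3*q^2/4}; counting standard monomials gives mu = 9. Corank 2; j^3 = (p + q)*(4*p + 3*q)^2 has shape L^2 M (L != M), so D-series; mu = 9 gives D_9.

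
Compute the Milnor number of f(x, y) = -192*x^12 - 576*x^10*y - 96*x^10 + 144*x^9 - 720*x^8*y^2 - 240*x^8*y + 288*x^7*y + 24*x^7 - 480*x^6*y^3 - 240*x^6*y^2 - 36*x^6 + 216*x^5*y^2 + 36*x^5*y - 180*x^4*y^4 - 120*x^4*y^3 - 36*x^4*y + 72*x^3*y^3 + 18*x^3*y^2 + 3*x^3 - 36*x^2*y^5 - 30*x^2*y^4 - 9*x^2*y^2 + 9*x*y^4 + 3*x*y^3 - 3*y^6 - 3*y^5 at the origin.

7

The Hessian of f at 0 has rank 0. Corank 2; j^3 = 3*x^3 is a perfect cube, so E-series; the 4-jet and mu = 7 give E_7.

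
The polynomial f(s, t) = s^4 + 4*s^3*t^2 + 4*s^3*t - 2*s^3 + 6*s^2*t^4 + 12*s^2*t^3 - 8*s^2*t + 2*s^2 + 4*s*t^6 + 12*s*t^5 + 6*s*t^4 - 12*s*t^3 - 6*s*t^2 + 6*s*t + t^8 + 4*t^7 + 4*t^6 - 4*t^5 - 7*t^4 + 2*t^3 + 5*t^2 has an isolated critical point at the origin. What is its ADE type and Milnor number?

The Hessian of f at 0 is [[4, 6], [6, 10]] with rank 2, so corank 0. A Groebner basis of the Jacobian ideal J(f) in C{s,t} is {s, t}; counting standard monomials gives mu = 1. Corank 0: nondegenerate Morse point, so A_1.

Type A1, Milnor number mu = 1.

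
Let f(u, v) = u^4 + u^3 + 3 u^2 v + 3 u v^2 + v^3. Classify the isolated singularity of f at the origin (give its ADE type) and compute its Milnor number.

Type E_{6}, Milnor number mu = 6.

The Hessian of f at 0 is [[0, 0], [0, 0]] with rank 0, so corank 2. A Groebner basis of the Jacobian ideal J(f) in C{u,v} is {v^4, u*v^2 + 2*v^3/3, u^2 + 2*u*v + v^2}; counting standard monomials gives mu = 6. Corank 2; j^3 = (u + v)^3 is a perfect cube, so E-series; the 4-jet and mu = 6 give E_6.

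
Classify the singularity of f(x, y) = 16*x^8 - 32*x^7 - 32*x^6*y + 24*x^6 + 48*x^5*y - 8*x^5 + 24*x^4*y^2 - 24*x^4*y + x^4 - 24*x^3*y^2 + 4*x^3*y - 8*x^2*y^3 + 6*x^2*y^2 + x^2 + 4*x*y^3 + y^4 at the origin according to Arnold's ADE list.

A3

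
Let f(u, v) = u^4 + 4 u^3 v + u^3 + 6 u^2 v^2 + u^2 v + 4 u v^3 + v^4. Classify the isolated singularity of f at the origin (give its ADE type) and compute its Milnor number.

The Hessian of f at 0 has rank 0. Corank 2; j^3 = u^2*(u + v) has shape L^2 M (L != M), so D-series; mu = 5 gives D_5.

Type D_5, Milnor number mu = 5.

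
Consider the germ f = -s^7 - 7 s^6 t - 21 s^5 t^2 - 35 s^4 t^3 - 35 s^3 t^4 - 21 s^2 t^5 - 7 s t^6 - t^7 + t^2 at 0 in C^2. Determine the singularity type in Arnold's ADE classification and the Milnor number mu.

Type A6, Milnor number mu = 6.

The Hessian of f at 0 is [[0, 0], [0, 2]] with rank 1, so corank 1. A Groebner basis of the Jacobian ideal J(f) in C{s,t} is {s^6, t}; counting standard monomials gives mu = 6. Corank 1: A-series; mu = 6 gives A_6.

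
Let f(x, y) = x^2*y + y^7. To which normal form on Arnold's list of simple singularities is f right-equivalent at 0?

D_8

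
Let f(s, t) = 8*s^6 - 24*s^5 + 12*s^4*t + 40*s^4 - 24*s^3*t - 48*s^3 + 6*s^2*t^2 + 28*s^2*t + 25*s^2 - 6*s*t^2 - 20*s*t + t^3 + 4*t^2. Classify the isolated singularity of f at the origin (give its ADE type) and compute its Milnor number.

The Hessian of f at 0 has rank 1. Corank 1: A-series; mu = 2 gives A_2.

Type A_2, Milnor number mu = 2.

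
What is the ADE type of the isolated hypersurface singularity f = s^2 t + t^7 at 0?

D_8

The Hessian of f at 0 has rank 0. Corank 2; j^3 = s^2*t has shape L^2 M (L != M), so D-series; mu = 8 gives D_8.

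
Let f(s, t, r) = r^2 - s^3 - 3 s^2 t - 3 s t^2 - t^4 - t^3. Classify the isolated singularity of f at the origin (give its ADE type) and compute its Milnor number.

Type E_{6}, Milnor number mu = 6.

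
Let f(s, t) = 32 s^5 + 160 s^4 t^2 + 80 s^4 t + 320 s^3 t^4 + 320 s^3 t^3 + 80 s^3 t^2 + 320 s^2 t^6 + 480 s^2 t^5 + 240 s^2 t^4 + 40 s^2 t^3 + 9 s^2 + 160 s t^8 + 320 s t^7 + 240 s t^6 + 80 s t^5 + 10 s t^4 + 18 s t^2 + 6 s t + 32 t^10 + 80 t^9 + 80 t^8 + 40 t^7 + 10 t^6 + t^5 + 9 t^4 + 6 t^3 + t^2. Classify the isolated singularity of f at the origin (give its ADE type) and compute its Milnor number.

The Hessian of f at 0 has rank 1. Corank 1: A-series; mu = 4 gives A_4.

Type A_4, Milnor number mu = 4.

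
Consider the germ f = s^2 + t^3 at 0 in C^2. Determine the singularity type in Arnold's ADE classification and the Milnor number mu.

Type A_{2}, Milnor number mu = 2.

The Hessian of f at 0 has rank 1. Corank 1: A-series; mu = 2 gives A_2.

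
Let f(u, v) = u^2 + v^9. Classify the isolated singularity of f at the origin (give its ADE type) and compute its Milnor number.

Type A_{8}, Milnor number mu = 8.

The Hessian of f at 0 has rank 1. Corank 1: A-series; mu = 8 gives A_8.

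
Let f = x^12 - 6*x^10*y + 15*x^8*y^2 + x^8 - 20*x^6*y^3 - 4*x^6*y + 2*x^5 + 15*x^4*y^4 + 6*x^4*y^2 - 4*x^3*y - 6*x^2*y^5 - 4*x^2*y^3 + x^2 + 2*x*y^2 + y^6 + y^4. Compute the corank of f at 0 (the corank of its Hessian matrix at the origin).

1

Hessian at 0 has rank 1.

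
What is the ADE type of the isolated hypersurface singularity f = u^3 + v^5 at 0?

E_8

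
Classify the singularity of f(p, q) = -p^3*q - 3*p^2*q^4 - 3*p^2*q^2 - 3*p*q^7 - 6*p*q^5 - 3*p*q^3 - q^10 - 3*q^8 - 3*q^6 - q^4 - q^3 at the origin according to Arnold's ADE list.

E_7

The Hessian of f at 0 is [[0, 0], [0, 0]] with rank 0, so corank 2. A Groebner basis of the Jacobian ideal J(f) in C{p,q} is {p^3 - 3*p*q^2 + 3*q^2, p^2*q + 2*p*q^2, q^3}; counting standard monomials gives mu = 7. Corank 2; j^3 = -q^3 is a perfect cube, so E-series; the 4-jet and mu = 7 give E_7.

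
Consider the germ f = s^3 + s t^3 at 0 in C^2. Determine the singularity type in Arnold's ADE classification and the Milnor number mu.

Type E7, Milnor number mu = 7.

The Hessian of f at 0 has rank 0. Corank 2; j^3 = s^3 is a perfect cube, so E-series; the 4-jet and mu = 7 give E_7.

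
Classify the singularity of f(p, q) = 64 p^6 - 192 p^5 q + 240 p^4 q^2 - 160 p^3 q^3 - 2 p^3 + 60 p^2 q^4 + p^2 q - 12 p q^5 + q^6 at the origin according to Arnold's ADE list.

The Hessian of f at 0 has rank 0. Corank 2; j^3 = -p^2*(2*p - q) has shape L^2 M (L != M), so D-series; mu = 7 gives D_7.

D_7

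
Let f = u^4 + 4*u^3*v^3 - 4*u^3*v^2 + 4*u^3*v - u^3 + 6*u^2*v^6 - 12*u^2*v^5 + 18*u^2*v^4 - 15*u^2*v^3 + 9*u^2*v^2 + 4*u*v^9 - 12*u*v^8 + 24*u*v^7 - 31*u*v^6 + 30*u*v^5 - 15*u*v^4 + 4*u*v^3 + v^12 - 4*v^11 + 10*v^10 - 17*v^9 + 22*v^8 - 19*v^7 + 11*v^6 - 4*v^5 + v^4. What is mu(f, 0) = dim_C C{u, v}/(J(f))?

The Hessian of f at 0 is [[0, 0], [0, 0]] with rank 0, so corank 2. A Groebner basis of the Jacobian ideal J(f) in C{u,v} is {u^3, u^2*v, -u^2/2 + u*v^2, 3*u^2/2 + v^3}; counting standard monomials gives mu = 6. Corank 2; j^3 = -u^3 is a perfect cube, so E-series; the 4-jet and mu = 6 give E_6.

6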